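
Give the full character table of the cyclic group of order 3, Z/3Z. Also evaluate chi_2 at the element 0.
Character table of Z/3Z (irreps indexed chi_0,...,chi_2 with chi_k(m) = zeta_3^(k*m), zeta_3 = exp(2*pi*i/3)):
  irrep \ class  {0} (size 1)  {1} (size 1)    {2} (size 1)  
  chi_0          1             1               1             
  chi_1          1             exp(2*I*pi/3)   exp(-2*I*pi/3)
  chi_2          1             exp(-2*I*pi/3)  exp(2*I*pi/3) 

Spot check: chi_2(0) = zeta_3^(2*0) = zeta_3^0 = 1.

Solution. Z/3Z is abelian, so all 3 irreducible complex representations are 1-dimensional. They are given by chi_k(m) = zeta_3^(k*m) for k = 0,...,2. Row orthogonality: sum_m chi_k(m) conj(chi_l(m)) = 3 * [k = l].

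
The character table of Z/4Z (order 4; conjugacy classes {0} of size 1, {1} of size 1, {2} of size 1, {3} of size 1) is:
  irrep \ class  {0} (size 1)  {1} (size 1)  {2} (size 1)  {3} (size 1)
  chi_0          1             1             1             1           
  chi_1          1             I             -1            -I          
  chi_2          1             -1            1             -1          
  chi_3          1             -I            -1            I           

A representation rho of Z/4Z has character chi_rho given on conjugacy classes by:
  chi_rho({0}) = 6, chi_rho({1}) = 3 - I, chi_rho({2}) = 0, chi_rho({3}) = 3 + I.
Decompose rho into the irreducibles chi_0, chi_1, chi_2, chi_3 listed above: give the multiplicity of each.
Multiplicities: chi_0: 3, chi_1: 1, chi_2: 0, chi_3: 2.

Justification: Use <chi_rho, chi> = (1/|G|) sum_C |C| * chi_rho(C) * conj(chi(C)) with |G| = 4 for each irreducible chi in the table:
  <chi_rho, chi_0> = (1/4)[1*(6)*conj(1) + 1*(3 - I)*conj(1) + 1*(0)*conj(1) + 1*(3 + I)*conj(1)]
      = (1/4)[(6) + (3 - I) + (0) + (3 + I)] = 12/4 = 3
  <chi_rho, chi_1> = (1/4)[1*(6)*conj(1) + 1*(3 - I)*conj(I) + 1*(0)*conj(-1) + 1*(3 + I)*conj(-I)]
      = (1/4)[(6) + (-1 - 3*I) + (0) + (-1 + 3*I)] = 4/4 = 1
  <chi_rho, chi_2> = (1/4)[1*(6)*conj(1) + 1*(3 - I)*conj(-1) + 1*(0)*conj(1) + 1*(3 + I)*conj(-1)]
      = (1/4)[(6) + (-3 + I) + (0) + (-3 - I)] = 0/4 = 0
  <chi_rho, chi_3> = (1/4)[1*(6)*conj(1) + 1*(3 - I)*conj(-I) + 1*(0)*conj(-1) + 1*(3 + I)*conj(I)]
      = (1/4)[(6) + (1 + 3*I) + (0) + (1 - 3*I)] = 8/4 = 2
(Exp terms are combined using exp(i*s)*conj(exp(i*t)) = exp(i*(s-t)), and sums of them are collapsed using the identity that for every m > 1 the m distinct m-th roots of unity sum to 0, e.g. 1 + exp(2*I*pi/3) + exp(-2*I*pi/3) = 0.)
Dimension check: dim(rho) = sum (mult * dim) = 3*1 + 1*1 + 0*1 + 2*1 = 6 = chi_rho(e) = 6.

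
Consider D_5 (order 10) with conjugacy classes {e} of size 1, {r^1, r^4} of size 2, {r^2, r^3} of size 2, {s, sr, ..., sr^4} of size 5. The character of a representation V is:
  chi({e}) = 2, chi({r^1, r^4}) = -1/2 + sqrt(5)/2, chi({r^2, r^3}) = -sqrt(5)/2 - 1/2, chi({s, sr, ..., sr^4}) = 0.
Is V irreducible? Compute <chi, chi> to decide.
Irreducible: <chi, chi> = 1.

Argument: <chi, chi> = (1/|G|) sum_C |C| * |chi(C)|^2 = (1/10)[1*|2|^2 + 2*|-1/2 + sqrt(5)/2|^2 + 2*|-sqrt(5)/2 - 1/2|^2 + 5*|0|^2]
  = (1/10)[(4) + (3 - sqrt(5)) + (sqrt(5) + 3) + (0)] = 10/10 = 1.
A character is irreducible iff <chi, chi> = 1, so this representation is irreducible.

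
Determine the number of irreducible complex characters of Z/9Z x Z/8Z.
72

Why: The number of irreducible complex representations of a finite group equals its number of conjugacy classes. Z/9Z x Z/8Z is abelian of order 72, so every element is its own conjugacy class: 72 classes, so Z/9Z x Z/8Z (order 72) has exactly 72 irreducible complex representations.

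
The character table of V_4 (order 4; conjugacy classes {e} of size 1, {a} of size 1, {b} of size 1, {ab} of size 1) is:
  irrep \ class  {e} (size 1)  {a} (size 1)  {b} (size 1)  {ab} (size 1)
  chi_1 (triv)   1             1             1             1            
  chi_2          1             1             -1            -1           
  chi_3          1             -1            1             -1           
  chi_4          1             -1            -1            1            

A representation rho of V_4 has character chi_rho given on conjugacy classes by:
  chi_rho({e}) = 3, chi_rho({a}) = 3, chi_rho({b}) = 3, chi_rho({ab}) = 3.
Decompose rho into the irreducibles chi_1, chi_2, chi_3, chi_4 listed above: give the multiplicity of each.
Multiplicities: chi_1: 3, chi_2: 0, chi_3: 0, chi_4: 0.

Working: Use <chi_rho, chi> = (1/|G|) sum_C |C| * chi_rho(C) * conj(chi(C)) with |G| = 4 for each irreducible chi in the table:
  <chi_rho, chi_1> = (1/4)[1*(3)*conj(1) + 1*(3)*conj(1) + 1*(3)*conj(1) + 1*(3)*conj(1)]
      = (1/4)[(3) + (3) + (3) + (3)] = 12/4 = 3
  <chi_rho, chi_2> = (1/4)[1*(3)*conj(1) + 1*(3)*conj(1) + 1*(3)*conj(-1) + 1*(3)*conj(-1)]
      = (1/4)[(3) + (3) + (-3) + (-3)] = 0/4 = 0
  <chi_rho, chi_3> = (1/4)[1*(3)*conj(1) + 1*(3)*conj(-1) + 1*(3)*conj(1) + 1*(3)*conj(-1)]
      = (1/4)[(3) + (-3) + (3) + (-3)] = 0/4 = 0
  <chi_rho, chi_4> = (1/4)[1*(3)*conj(1) + 1*(3)*conj(-1) + 1*(3)*conj(-1) + 1*(3)*conj(1)]
      = (1/4)[(3) + (-3) + (-3) + (3)] = 0/4 = 0
Dimension check: dim(rho) = sum (mult * dim) = 3*1 + 0*1 + 0*1 + 0*1 = 3 = chi_rho(e) = 3.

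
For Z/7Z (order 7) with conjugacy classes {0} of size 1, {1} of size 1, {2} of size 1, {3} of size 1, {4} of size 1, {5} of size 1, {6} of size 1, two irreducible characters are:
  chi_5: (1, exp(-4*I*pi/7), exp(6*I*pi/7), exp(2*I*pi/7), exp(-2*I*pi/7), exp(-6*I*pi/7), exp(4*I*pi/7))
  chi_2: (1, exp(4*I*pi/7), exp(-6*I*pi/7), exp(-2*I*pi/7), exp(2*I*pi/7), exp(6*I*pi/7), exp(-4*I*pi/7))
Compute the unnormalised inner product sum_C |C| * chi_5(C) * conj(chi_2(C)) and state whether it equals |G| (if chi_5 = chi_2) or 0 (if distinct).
Sum = 0; so <chi_5, chi_2> = 0 (distinct irreducibles are orthogonal).

Reasoning: Compute term by term over conjugacy classes (|C| * chi_5(C) * conj(chi_2(C))):
  1*(1)*conj(1) + 1*(exp(-4*I*pi/7))*conj(exp(4*I*pi/7)) + 1*(exp(6*I*pi/7))*conj(exp(-6*I*pi/7)) + 1*(exp(2*I*pi/7))*conj(exp(-2*I*pi/7)) + 1*(exp(-2*I*pi/7))*conj(exp(2*I*pi/7)) + 1*(exp(-6*I*pi/7))*conj(exp(6*I*pi/7)) + 1*(exp(4*I*pi/7))*conj(exp(-4*I*pi/7))
  = (1) + (exp(6*I*pi/7)) + (exp(-2*I*pi/7)) + (exp(4*I*pi/7)) + (exp(-4*I*pi/7)) + (exp(2*I*pi/7)) + (exp(-6*I*pi/7))
  = 0.
(Exp terms are combined using exp(i*s)*conj(exp(i*t)) = exp(i*(s-t)), and sums of them are collapsed using the identity that for every m > 1 the m distinct m-th roots of unity sum to 0, e.g. 1 + exp(2*I*pi/3) + exp(-2*I*pi/3) = 0.)
Dividing by |G| = 7 gives 0/7 = 0, matching the row-orthogonality relation <chi_5, chi_2> = [chi_5 = chi_2].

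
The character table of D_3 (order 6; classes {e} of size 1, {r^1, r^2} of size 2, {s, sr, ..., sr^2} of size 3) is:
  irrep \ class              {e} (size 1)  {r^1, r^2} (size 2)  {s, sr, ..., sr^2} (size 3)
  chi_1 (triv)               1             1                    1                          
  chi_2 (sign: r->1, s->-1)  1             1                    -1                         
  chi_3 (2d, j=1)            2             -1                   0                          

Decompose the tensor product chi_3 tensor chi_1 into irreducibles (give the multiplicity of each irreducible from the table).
chi_3 tensor chi_1 = chi_3 (all other irreducibles have multiplicity 0).

Working: The character of a tensor product is the pointwise product (chi_3 * chi_1)(C) = chi_3(C) * chi_1(C):
  {e}: (2)*(1), {r^1, r^2}: (-1)*(1), {s, sr, ..., sr^2}: (0)*(1)
so (chi_3 * chi_1) takes values
  {e} -> 2, {r^1, r^2} -> -1, {s, sr, ..., sr^2} -> 0.
Now take the inner product of this character with each irreducible chi from the table, <chi_3*chi_1, chi> = (1/6) sum_C |C| (chi_3*chi_1)(C) conj(chi(C)):
  <chi_3*chi_1, chi_1> = (1/6)[1*(2)*conj(1) + 2*(-1)*conj(1) + 3*(0)*conj(1)]
      = (1/6)[(2) + (-2) + (0)] = 0/6 = 0
  <chi_3*chi_1, chi_2> = (1/6)[1*(2)*conj(1) + 2*(-1)*conj(1) + 3*(0)*conj(-1)]
      = (1/6)[(2) + (-2) + (0)] = 0/6 = 0
  <chi_3*chi_1, chi_3> = (1/6)[1*(2)*conj(2) + 2*(-1)*conj(-1) + 3*(0)*conj(0)]
      = (1/6)[(4) + (2) + (0)] = 6/6 = 1
Hence the multiplicities are chi_3: 1. Dimension check: dim(chi_3)*dim(chi_1) = 2*1 = 2 and sum (mult * dim) = 1*2 = 2.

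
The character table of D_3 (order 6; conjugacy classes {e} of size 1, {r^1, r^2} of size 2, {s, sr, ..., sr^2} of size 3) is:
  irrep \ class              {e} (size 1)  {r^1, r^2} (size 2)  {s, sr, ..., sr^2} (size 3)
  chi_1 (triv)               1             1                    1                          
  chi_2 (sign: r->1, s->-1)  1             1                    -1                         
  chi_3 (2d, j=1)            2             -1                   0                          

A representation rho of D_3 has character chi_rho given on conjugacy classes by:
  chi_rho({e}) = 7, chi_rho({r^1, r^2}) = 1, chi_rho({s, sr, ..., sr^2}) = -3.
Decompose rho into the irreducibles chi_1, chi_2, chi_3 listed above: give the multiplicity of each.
Multiplicities: chi_1: 0, chi_2: 3, chi_3: 2.

Working: Use <chi_rho, chi> = (1/|G|) sum_C |C| * chi_rho(C) * conj(chi(C)) with |G| = 6 for each irreducible chi in the table:
  <chi_rho, chi_1> = (1/6)[1*(7)*conj(1) + 2*(1)*conj(1) + 3*(-3)*conj(1)]
      = (1/6)[(7) + (2) + (-9)] = 0/6 = 0
  <chi_rho, chi_2> = (1/6)[1*(7)*conj(1) + 2*(1)*conj(1) + 3*(-3)*conj(-1)]
      = (1/6)[(7) + (2) + (9)] = 18/6 = 3
  <chi_rho, chi_3> = (1/6)[1*(7)*conj(2) + 2*(1)*conj(-1) + 3*(-3)*conj(0)]
      = (1/6)[(14) + (-2) + (0)] = 12/6 = 2
Dimension check: dim(rho) = sum (mult * dim) = 0*1 + 3*1 + 2*2 = 7 = chi_rho(e) = 7.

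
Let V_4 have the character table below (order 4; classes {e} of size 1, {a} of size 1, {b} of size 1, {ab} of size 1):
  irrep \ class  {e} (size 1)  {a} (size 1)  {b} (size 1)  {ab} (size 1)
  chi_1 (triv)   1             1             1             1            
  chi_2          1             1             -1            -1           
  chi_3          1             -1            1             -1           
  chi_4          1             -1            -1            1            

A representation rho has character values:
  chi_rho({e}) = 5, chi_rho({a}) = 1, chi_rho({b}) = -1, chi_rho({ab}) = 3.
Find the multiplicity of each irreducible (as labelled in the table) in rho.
Multiplicities: chi_1: 2, chi_2: 1, chi_3: 0, chi_4: 2.

Explanation: Use <chi_rho, chi> = (1/|G|) sum_C |C| * chi_rho(C) * conj(chi(C)) with |G| = 4 for each irreducible chi in the table:
  <chi_rho, chi_1> = (1/4)[1*(5)*conj(1) + 1*(1)*conj(1) + 1*(-1)*conj(1) + 1*(3)*conj(1)]
      = (1/4)[(5) + (1) + (-1) + (3)] = 8/4 = 2
  <chi_rho, chi_2> = (1/4)[1*(5)*conj(1) + 1*(1)*conj(1) + 1*(-1)*conj(-1) + 1*(3)*conj(-1)]
      = (1/4)[(5) + (1) + (1) + (-3)] = 4/4 = 1
  <chi_rho, chi_3> = (1/4)[1*(5)*conj(1) + 1*(1)*conj(-1) + 1*(-1)*conj(1) + 1*(3)*conj(-1)]
      = (1/4)[(5) + (-1) + (-1) + (-3)] = 0/4 = 0
  <chi_rho, chi_4> = (1/4)[1*(5)*conj(1) + 1*(1)*conj(-1) + 1*(-1)*conj(-1) + 1*(3)*conj(1)]
      = (1/4)[(5) + (-1) + (1) + (3)] = 8/4 = 2
Dimension check: dim(rho) = sum (mult * dim) = 2*1 + 1*1 + 0*1 + 2*1 = 5 = chi_rho(e) = 5.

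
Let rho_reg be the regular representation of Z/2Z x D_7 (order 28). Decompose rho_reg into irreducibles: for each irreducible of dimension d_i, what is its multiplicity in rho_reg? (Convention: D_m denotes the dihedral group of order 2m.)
Each irreducible V_i of dimension d_i appears with multiplicity d_i, i.e. rho_reg = (direct sum over all irreducibles V_i) d_i V_i. The irreducible dimensions for Z/2Z x D_7 are 1, 1, 1, 1, 2, 2, 2, 2, 2, 2: 4 irreducibles of dimension 1, each with multiplicity 1; 6 irreducibles of dimension 2, each with multiplicity 2. Total dimension 4*1*1 + 6*2*2 = 28 = |G|.

Working: General theorem: in the regular representation of a finite group G, each irreducible appears with multiplicity equal to its dimension. Check: dim(rho_reg) = sum d_i^2 = 1 + 1 + 1 + 1 + 4 + 4 + 4 + 4 + 4 + 4 = 28 = |G|.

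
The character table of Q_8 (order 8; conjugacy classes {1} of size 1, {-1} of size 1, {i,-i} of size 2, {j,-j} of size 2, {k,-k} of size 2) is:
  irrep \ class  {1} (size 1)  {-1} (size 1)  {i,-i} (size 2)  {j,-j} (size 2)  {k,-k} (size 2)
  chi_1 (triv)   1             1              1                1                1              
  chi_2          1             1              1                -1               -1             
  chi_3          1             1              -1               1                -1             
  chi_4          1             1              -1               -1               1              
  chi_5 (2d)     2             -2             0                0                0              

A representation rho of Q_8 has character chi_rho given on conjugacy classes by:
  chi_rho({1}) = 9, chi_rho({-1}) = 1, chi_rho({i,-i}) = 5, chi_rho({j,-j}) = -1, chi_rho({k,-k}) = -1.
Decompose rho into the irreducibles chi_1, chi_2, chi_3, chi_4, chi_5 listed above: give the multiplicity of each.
Multiplicities: chi_1: 2, chi_2: 3, chi_3: 0, chi_4: 0, chi_5: 2.

Derivation: Use <chi_rho, chi> = (1/|G|) sum_C |C| * chi_rho(C) * conj(chi(C)) with |G| = 8 for each irreducible chi in the table:
  <chi_rho, chi_1> = (1/8)[1*(9)*conj(1) + 1*(1)*conj(1) + 2*(5)*conj(1) + 2*(-1)*conj(1) + 2*(-1)*conj(1)]
      = (1/8)[(9) + (1) + (10) + (-2) + (-2)] = 16/8 = 2
  <chi_rho, chi_2> = (1/8)[1*(9)*conj(1) + 1*(1)*conj(1) + 2*(5)*conj(1) + 2*(-1)*conj(-1) + 2*(-1)*conj(-1)]
      = (1/8)[(9) + (1) + (10) + (2) + (2)] = 24/8 = 3
  <chi_rho, chi_3> = (1/8)[1*(9)*conj(1) + 1*(1)*conj(1) + 2*(5)*conj(-1) + 2*(-1)*conj(1) + 2*(-1)*conj(-1)]
      = (1/8)[(9) + (1) + (-10) + (-2) + (2)] = 0/8 = 0
  <chi_rho, chi_4> = (1/8)[1*(9)*conj(1) + 1*(1)*conj(1) + 2*(5)*conj(-1) + 2*(-1)*conj(-1) + 2*(-1)*conj(1)]
      = (1/8)[(9) + (1) + (-10) + (2) + (-2)] = 0/8 = 0
  <chi_rho, chi_5> = (1/8)[1*(9)*conj(2) + 1*(1)*conj(-2) + 2*(5)*conj(0) + 2*(-1)*conj(0) + 2*(-1)*conj(0)]
      = (1/8)[(18) + (-2) + (0) + (0) + (0)] = 16/8 = 2
Dimension check: dim(rho) = sum (mult * dim) = 2*1 + 3*1 + 0*1 + 0*1 + 2*2 = 9 = chi_rho(e) = 9.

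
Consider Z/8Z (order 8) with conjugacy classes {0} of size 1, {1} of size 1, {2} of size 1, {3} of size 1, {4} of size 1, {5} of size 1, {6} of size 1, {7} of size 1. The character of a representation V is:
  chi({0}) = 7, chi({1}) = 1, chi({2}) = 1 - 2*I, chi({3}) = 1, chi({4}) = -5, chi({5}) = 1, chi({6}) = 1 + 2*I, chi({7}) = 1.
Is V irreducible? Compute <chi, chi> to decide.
Not irreducible (reducible): <chi, chi> = 11 > 1.

Proof sketch: <chi, chi> = (1/|G|) sum_C |C| * |chi(C)|^2 = (1/8)[1*|7|^2 + 1*|1|^2 + 1*|1 - 2*I|^2 + 1*|1|^2 + 1*|-5|^2 + 1*|1|^2 + 1*|1 + 2*I|^2 + 1*|1|^2]
  = (1/8)[(49) + (1) + (5) + (1) + (25) + (1) + (5) + (1)] = 88/8 = 11.
(Exp terms are combined using exp(i*s)*conj(exp(i*t)) = exp(i*(s-t)), and sums of them are collapsed using the identity that for every m > 1 the m distinct m-th roots of unity sum to 0, e.g. 1 + exp(2*I*pi/3) + exp(-2*I*pi/3) = 0.)
A character is irreducible iff <chi, chi> = 1, so this representation is reducible.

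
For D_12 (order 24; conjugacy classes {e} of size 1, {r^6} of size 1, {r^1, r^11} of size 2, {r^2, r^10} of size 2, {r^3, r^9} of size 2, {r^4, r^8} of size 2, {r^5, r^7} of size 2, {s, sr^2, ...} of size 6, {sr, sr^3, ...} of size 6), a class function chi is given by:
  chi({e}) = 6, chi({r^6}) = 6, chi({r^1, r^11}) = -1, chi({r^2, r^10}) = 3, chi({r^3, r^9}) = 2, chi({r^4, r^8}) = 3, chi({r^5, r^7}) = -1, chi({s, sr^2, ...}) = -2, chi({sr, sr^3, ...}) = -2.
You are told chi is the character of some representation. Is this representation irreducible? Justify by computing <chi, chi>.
Not irreducible (reducible): <chi, chi> = 7 > 1.

Details: <chi, chi> = (1/|G|) sum_C |C| * |chi(C)|^2 = (1/24)[1*|6|^2 + 1*|6|^2 + 2*|-1|^2 + 2*|3|^2 + 2*|2|^2 + 2*|3|^2 + 2*|-1|^2 + 6*|-2|^2 + 6*|-2|^2]
  = (1/24)[(36) + (36) + (2) + (18) + (8) + (18) + (2) + (24) + (24)] = 168/24 = 7.
A character is irreducible iff <chi, chi> = 1, so this representation is reducible.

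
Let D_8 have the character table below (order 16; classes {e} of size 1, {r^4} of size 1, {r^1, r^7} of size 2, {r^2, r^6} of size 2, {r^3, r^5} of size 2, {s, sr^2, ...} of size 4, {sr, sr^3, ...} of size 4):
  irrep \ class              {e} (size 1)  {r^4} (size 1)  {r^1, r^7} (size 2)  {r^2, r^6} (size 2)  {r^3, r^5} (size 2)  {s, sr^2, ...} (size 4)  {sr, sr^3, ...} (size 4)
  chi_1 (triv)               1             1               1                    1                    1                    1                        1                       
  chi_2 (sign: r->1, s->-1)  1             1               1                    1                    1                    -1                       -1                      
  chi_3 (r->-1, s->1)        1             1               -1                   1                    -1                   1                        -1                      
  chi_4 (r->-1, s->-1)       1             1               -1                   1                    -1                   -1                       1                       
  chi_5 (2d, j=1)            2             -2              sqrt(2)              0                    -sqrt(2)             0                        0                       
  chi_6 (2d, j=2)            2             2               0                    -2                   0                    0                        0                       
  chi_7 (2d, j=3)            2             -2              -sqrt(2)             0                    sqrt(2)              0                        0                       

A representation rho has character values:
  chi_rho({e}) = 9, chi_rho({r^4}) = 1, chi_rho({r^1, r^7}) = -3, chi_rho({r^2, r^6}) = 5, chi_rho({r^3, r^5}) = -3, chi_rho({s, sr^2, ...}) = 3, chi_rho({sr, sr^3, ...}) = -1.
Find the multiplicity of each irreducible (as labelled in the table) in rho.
Multiplicities: chi_1: 1, chi_2: 0, chi_3: 3, chi_4: 1, chi_5: 1, chi_6: 0, chi_7: 1.

Proof sketch: Use <chi_rho, chi> = (1/|G|) sum_C |C| * chi_rho(C) * conj(chi(C)) with |G| = 16 for each irreducible chi in the table:
  <chi_rho, chi_1> = (1/16)[1*(9)*conj(1) + 1*(1)*conj(1) + 2*(-3)*conj(1) + 2*(5)*conj(1) + 2*(-3)*conj(1) + 4*(3)*conj(1) + 4*(-1)*conj(1)]
      = (1/16)[(9) + (1) + (-6) + (10) + (-6) + (12) + (-4)] = 16/16 = 1
  <chi_rho, chi_2> = (1/16)[1*(9)*conj(1) + 1*(1)*conj(1) + 2*(-3)*conj(1) + 2*(5)*conj(1) + 2*(-3)*conj(1) + 4*(3)*conj(-1) + 4*(-1)*conj(-1)]
      = (1/16)[(9) + (1) + (-6) + (10) + (-6) + (-12) + (4)] = 0/16 = 0
  <chi_rho, chi_3> = (1/16)[1*(9)*conj(1) + 1*(1)*conj(1) + 2*(-3)*conj(-1) + 2*(5)*conj(1) + 2*(-3)*conj(-1) + 4*(3)*conj(1) + 4*(-1)*conj(-1)]
      = (1/16)[(9) + (1) + (6) + (10) + (6) + (12) + (4)] = 48/16 = 3
  <chi_rho, chi_4> = (1/16)[1*(9)*conj(1) + 1*(1)*conj(1) + 2*(-3)*conj(-1) + 2*(5)*conj(1) + 2*(-3)*conj(-1) + 4*(3)*conj(-1) + 4*(-1)*conj(1)]
      = (1/16)[(9) + (1) + (6) + (10) + (6) + (-12) + (-4)] = 16/16 = 1
  <chi_rho, chi_5> = (1/16)[1*(9)*conj(2) + 1*(1)*conj(-2) + 2*(-3)*conj(sqrt(2)) + 2*(5)*conj(0) + 2*(-3)*conj(-sqrt(2)) + 4*(3)*conj(0) + 4*(-1)*conj(0)]
      = (1/16)[(18) + (-2) + (-6*sqrt(2)) + (0) + (6*sqrt(2)) + (0) + (0)] = 16/16 = 1
  <chi_rho, chi_6> = (1/16)[1*(9)*conj(2) + 1*(1)*conj(2) + 2*(-3)*conj(0) + 2*(5)*conj(-2) + 2*(-3)*conj(0) + 4*(3)*conj(0) + 4*(-1)*conj(0)]
      = (1/16)[(18) + (2) + (0) + (-20) + (0) + (0) + (0)] = 0/16 = 0
  <chi_rho, chi_7> = (1/16)[1*(9)*conj(2) + 1*(1)*conj(-2) + 2*(-3)*conj(-sqrt(2)) + 2*(5)*conj(0) + 2*(-3)*conj(sqrt(2)) + 4*(3)*conj(0) + 4*(-1)*conj(0)]
      = (1/16)[(18) + (-2) + (6*sqrt(2)) + (0) + (-6*sqrt(2)) + (0) + (0)] = 16/16 = 1
Dimension check: dim(rho) = sum (mult * dim) = 1*1 + 0*1 + 3*1 + 1*1 + 1*2 + 0*2 + 1*2 = 9 = chi_rho(e) = 9.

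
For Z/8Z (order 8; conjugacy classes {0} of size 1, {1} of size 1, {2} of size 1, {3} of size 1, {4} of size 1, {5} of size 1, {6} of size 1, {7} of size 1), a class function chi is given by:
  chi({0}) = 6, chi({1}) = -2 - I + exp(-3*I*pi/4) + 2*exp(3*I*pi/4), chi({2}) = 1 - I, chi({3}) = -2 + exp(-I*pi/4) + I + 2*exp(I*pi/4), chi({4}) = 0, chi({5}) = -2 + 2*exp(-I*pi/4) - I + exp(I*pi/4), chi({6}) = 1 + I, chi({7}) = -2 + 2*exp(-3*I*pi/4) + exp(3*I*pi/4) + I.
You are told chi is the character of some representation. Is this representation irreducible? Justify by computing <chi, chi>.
Not irreducible (reducible): <chi, chi> = 10 > 1.

Proof sketch: <chi, chi> = (1/|G|) sum_C |C| * |chi(C)|^2 = (1/8)[1*|6|^2 + 1*|-2 - I + exp(-3*I*pi/4) + 2*exp(3*I*pi/4)|^2 + 1*|1 - I|^2 + 1*|-2 + exp(-I*pi/4) + I + 2*exp(I*pi/4)|^2 + 1*|0|^2 + 1*|-2 + 2*exp(-I*pi/4) - I + exp(I*pi/4)|^2 + 1*|1 + I|^2 + 1*|-2 + 2*exp(-3*I*pi/4) + exp(3*I*pi/4) + I|^2]
  = (1/8)[(36) + (10 - 6*exp(3*I*pi/4) - exp(-I*pi/4) - 5*exp(-3*I*pi/4)) + (2) + (10 - 5*exp(I*pi/4) - exp(3*I*pi/4) - 6*exp(-I*pi/4)) + (0) + (10 - 5*exp(I*pi/4) - exp(3*I*pi/4) - 6*exp(-I*pi/4)) + (2) + (10 - 6*exp(3*I*pi/4) - exp(-I*pi/4) - 5*exp(-3*I*pi/4))] = 80/8 = 10.
(Exp terms are combined using exp(i*s)*conj(exp(i*t)) = exp(i*(s-t)), and sums of them are collapsed using the identity that for every m > 1 the m distinct m-th roots of unity sum to 0, e.g. 1 + exp(2*I*pi/3) + exp(-2*I*pi/3) = 0.)
A character is irreducible iff <chi, chi> = 1, so this representation is reducible.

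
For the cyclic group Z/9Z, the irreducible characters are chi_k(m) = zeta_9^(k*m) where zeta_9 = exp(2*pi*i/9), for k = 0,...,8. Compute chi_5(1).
chi_5(1) = zeta_9^5 = exp(-8*I*pi/9)

Derivation: chi_5(1) = zeta_9^(5*1) = zeta_9^5. Since zeta_9^9 = 1, this equals zeta_9^5 = exp(2*pi*i*5/9) = exp(-8*I*pi/9).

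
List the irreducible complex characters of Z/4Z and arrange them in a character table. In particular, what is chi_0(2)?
Character table of Z/4Z (irreps indexed chi_0,...,chi_3 with chi_k(m) = zeta_4^(k*m), zeta_4 = exp(2*pi*i/4)):
  irrep \ class  {0} (size 1)  {1} (size 1)  {2} (size 1)  {3} (size 1)
  chi_0          1             1             1             1           
  chi_1          1             I             -1            -I          
  chi_2          1             -1            1             -1          
  chi_3          1             -I            -1            I           

Spot check: chi_0(2) = zeta_4^(0*2) = zeta_4^0 = 1.

Derivation: Z/4Z is abelian, so all 4 irreducible complex representations are 1-dimensional. They are given by chi_k(m) = zeta_4^(k*m) for k = 0,...,3. Row orthogonality: sum_m chi_k(m) conj(chi_l(m)) = 4 * [k = l].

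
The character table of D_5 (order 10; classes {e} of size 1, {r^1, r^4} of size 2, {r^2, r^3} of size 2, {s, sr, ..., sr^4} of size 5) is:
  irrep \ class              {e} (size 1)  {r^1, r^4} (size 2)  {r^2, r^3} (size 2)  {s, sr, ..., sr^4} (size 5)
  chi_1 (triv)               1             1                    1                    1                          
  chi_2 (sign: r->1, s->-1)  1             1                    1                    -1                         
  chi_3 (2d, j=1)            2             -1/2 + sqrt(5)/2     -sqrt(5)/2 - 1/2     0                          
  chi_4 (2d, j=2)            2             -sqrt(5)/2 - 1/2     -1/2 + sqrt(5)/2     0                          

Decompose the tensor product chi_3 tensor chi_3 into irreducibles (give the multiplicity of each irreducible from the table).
chi_3 tensor chi_3 = chi_1 + chi_2 + chi_4 (all other irreducibles have multiplicity 0).

Details: The character of a tensor product is the pointwise product (chi_3 * chi_3)(C) = chi_3(C) * chi_3(C):
  {e}: (2)*(2), {r^1, r^4}: (-1/2 + sqrt(5)/2)*(-1/2 + sqrt(5)/2), {r^2, r^3}: (-sqrt(5)/2 - 1/2)*(-sqrt(5)/2 - 1/2), {s, sr, ..., sr^4}: (0)*(0)
so (chi_3 * chi_3) takes values
  {e} -> 4, {r^1, r^4} -> 3/2 - sqrt(5)/2, {r^2, r^3} -> sqrt(5)/2 + 3/2, {s, sr, ..., sr^4} -> 0.
Now take the inner product of this character with each irreducible chi from the table, <chi_3*chi_3, chi> = (1/10) sum_C |C| (chi_3*chi_3)(C) conj(chi(C)):
  <chi_3*chi_3, chi_1> = (1/10)[1*(4)*conj(1) + 2*(3/2 - sqrt(5)/2)*conj(1) + 2*(sqrt(5)/2 + 3/2)*conj(1) + 5*(0)*conj(1)]
      = (1/10)[(4) + (3 - sqrt(5)) + (sqrt(5) + 3) + (0)] = 10/10 = 1
  <chi_3*chi_3, chi_2> = (1/10)[1*(4)*conj(1) + 2*(3/2 - sqrt(5)/2)*conj(1) + 2*(sqrt(5)/2 + 3/2)*conj(1) + 5*(0)*conj(-1)]
      = (1/10)[(4) + (3 - sqrt(5)) + (sqrt(5) + 3) + (0)] = 10/10 = 1
  <chi_3*chi_3, chi_3> = (1/10)[1*(4)*conj(2) + 2*(3/2 - sqrt(5)/2)*conj(-1/2 + sqrt(5)/2) + 2*(sqrt(5)/2 + 3/2)*conj(-sqrt(5)/2 - 1/2) + 5*(0)*conj(0)]
      = (1/10)[(8) + (-4 + 2*sqrt(5)) + (-2*sqrt(5) - 4) + (0)] = 0/10 = 0
  <chi_3*chi_3, chi_4> = (1/10)[1*(4)*conj(2) + 2*(3/2 - sqrt(5)/2)*conj(-sqrt(5)/2 - 1/2) + 2*(sqrt(5)/2 + 3/2)*conj(-1/2 + sqrt(5)/2) + 5*(0)*conj(0)]
      = (1/10)[(8) + (1 - sqrt(5)) + (1 + sqrt(5)) + (0)] = 10/10 = 1
Hence the multiplicities are chi_1: 1, chi_2: 1, chi_4: 1. Dimension check: dim(chi_3)*dim(chi_3) = 2*2 = 4 and sum (mult * dim) = 1*1 + 1*1 + 1*2 = 4.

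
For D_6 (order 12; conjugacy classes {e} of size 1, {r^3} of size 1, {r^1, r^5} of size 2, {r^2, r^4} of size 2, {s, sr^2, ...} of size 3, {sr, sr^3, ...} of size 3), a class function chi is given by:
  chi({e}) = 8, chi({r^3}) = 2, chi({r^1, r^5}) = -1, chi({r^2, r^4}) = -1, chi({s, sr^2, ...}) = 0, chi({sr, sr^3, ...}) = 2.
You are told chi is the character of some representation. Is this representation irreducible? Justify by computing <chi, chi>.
Not irreducible (reducible): <chi, chi> = 7 > 1.

Derivation: <chi, chi> = (1/|G|) sum_C |C| * |chi(C)|^2 = (1/12)[1*|8|^2 + 1*|2|^2 + 2*|-1|^2 + 2*|-1|^2 + 3*|0|^2 + 3*|2|^2]
  = (1/12)[(64) + (4) + (2) + (2) + (0) + (12)] = 84/12 = 7.
A character is irreducible iff <chi, chi> = 1, so this representation is reducible.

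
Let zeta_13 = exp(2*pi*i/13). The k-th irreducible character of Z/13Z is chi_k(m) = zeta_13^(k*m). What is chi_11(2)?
chi_11(2) = zeta_13^22 = exp(-8*I*pi/13)

Explanation: chi_11(2) = zeta_13^(11*2) = zeta_13^22. Since zeta_13^13 = 1, this equals zeta_13^9 = exp(2*pi*i*9/13) = exp(-8*I*pi/13).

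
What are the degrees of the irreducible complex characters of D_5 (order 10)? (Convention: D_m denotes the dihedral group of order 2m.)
Dimensions: 1, 1, 2, 2

Argument: There are 4 irreducibles (= number of conjugacy classes). Their dimensions d_i satisfy sum d_i^2 = |G| = 10: 1 + 1 + 4 + 4 = 10.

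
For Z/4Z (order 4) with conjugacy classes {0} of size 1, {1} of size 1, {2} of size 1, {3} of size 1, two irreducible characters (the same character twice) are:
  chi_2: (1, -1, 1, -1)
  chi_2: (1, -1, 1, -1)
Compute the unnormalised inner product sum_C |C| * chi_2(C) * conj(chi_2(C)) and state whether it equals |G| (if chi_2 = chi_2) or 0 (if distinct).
Sum = 4 = |G| = 4; so <chi_2, chi_2> = 1 (norm-1 confirms irreducibility).

Reasoning: Compute term by term over conjugacy classes (|C| * chi_2(C) * conj(chi_2(C))):
  1*(1)*conj(1) + 1*(-1)*conj(-1) + 1*(1)*conj(1) + 1*(-1)*conj(-1)
  = (1) + (1) + (1) + (1)
  = 4.
(Exp terms are combined using exp(i*s)*conj(exp(i*t)) = exp(i*(s-t)), and sums of them are collapsed using the identity that for every m > 1 the m distinct m-th roots of unity sum to 0, e.g. 1 + exp(2*I*pi/3) + exp(-2*I*pi/3) = 0.)
Dividing by |G| = 4 gives 4/4 = 1, matching the row-orthogonality relation <chi_2, chi_2> = [chi_2 = chi_2].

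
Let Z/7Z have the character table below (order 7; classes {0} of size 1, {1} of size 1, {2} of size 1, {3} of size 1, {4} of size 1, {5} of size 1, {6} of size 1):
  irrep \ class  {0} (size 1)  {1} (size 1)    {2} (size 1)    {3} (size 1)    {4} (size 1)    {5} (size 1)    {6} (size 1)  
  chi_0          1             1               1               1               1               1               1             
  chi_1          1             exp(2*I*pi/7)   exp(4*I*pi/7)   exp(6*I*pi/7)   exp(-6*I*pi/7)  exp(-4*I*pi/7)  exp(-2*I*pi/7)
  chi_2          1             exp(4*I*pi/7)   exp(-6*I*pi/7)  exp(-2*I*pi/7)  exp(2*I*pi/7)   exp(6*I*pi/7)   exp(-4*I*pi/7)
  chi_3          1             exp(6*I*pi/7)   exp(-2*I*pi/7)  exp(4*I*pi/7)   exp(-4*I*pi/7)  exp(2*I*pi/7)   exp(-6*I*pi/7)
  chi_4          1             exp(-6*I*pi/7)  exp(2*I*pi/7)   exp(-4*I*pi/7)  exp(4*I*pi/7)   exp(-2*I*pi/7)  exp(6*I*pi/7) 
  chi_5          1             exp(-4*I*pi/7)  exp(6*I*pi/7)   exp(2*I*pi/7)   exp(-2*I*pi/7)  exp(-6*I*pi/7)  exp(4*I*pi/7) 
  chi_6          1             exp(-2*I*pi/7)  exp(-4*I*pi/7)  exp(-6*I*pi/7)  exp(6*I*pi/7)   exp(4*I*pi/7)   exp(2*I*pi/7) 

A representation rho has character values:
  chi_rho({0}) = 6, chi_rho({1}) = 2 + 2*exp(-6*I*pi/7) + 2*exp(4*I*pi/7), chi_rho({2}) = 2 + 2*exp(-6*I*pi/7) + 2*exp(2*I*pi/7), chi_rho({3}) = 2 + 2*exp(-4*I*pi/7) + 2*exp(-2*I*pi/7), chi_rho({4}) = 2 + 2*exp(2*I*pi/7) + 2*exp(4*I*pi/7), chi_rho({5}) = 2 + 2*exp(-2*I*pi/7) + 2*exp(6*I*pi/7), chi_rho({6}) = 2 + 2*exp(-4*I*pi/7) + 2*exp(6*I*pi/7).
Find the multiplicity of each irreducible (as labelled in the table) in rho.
Multiplicities: chi_0: 2, chi_1: 0, chi_2: 2, chi_3: 0, chi_4: 2, chi_5: 0, chi_6: 0.

Working: Use <chi_rho, chi> = (1/|G|) sum_C |C| * chi_rho(C) * conj(chi(C)) with |G| = 7 for each irreducible chi in the table:
  <chi_rho, chi_0> = (1/7)[1*(6)*conj(1) + 1*(2 + 2*exp(-6*I*pi/7) + 2*exp(4*I*pi/7))*conj(1) + 1*(2 + 2*exp(-6*I*pi/7) + 2*exp(2*I*pi/7))*conj(1) + 1*(2 + 2*exp(-4*I*pi/7) + 2*exp(-2*I*pi/7))*conj(1) + 1*(2 + 2*exp(2*I*pi/7) + 2*exp(4*I*pi/7))*conj(1) + 1*(2 + 2*exp(-2*I*pi/7) + 2*exp(6*I*pi/7))*conj(1) + 1*(2 + 2*exp(-4*I*pi/7) + 2*exp(6*I*pi/7))*conj(1)]
      = (1/7)[(6) + (2 + 2*exp(-6*I*pi/7) + 2*exp(4*I*pi/7)) + (2 + 2*exp(-6*I*pi/7) + 2*exp(2*I*pi/7)) + (2 + 2*exp(-4*I*pi/7) + 2*exp(-2*I*pi/7)) + (2 + 2*exp(2*I*pi/7) + 2*exp(4*I*pi/7)) + (2 + 2*exp(-2*I*pi/7) + 2*exp(6*I*pi/7)) + (2 + 2*exp(-4*I*pi/7) + 2*exp(6*I*pi/7))] = 14/7 = 2
  <chi_rho, chi_1> = (1/7)[1*(6)*conj(1) + 1*(2 + 2*exp(-6*I*pi/7) + 2*exp(4*I*pi/7))*conj(exp(2*I*pi/7)) + 1*(2 + 2*exp(-6*I*pi/7) + 2*exp(2*I*pi/7))*conj(exp(4*I*pi/7)) + 1*(2 + 2*exp(-4*I*pi/7) + 2*exp(-2*I*pi/7))*conj(exp(6*I*pi/7)) + 1*(2 + 2*exp(2*I*pi/7) + 2*exp(4*I*pi/7))*conj(exp(-6*I*pi/7)) + 1*(2 + 2*exp(-2*I*pi/7) + 2*exp(6*I*pi/7))*conj(exp(-4*I*pi/7)) + 1*(2 + 2*exp(-4*I*pi/7) + 2*exp(6*I*pi/7))*conj(exp(-2*I*pi/7))]
      = (1/7)[(6) + (2*exp(-2*I*pi/7) + 2*exp(6*I*pi/7) + 2*exp(2*I*pi/7)) + (2*exp(-4*I*pi/7) + 2*exp(-2*I*pi/7) + 2*exp(4*I*pi/7)) + (2*exp(-6*I*pi/7) + 2*exp(6*I*pi/7) + 2*exp(4*I*pi/7)) + (2*exp(-4*I*pi/7) + 2*exp(-6*I*pi/7) + 2*exp(6*I*pi/7)) + (2*exp(-4*I*pi/7) + 2*exp(2*I*pi/7) + 2*exp(4*I*pi/7)) + (2*exp(-2*I*pi/7) + 2*exp(-6*I*pi/7) + 2*exp(2*I*pi/7))] = 0/7 = 0
  <chi_rho, chi_2> = (1/7)[1*(6)*conj(1) + 1*(2 + 2*exp(-6*I*pi/7) + 2*exp(4*I*pi/7))*conj(exp(4*I*pi/7)) + 1*(2 + 2*exp(-6*I*pi/7) + 2*exp(2*I*pi/7))*conj(exp(-6*I*pi/7)) + 1*(2 + 2*exp(-4*I*pi/7) + 2*exp(-2*I*pi/7))*conj(exp(-2*I*pi/7)) + 1*(2 + 2*exp(2*I*pi/7) + 2*exp(4*I*pi/7))*conj(exp(2*I*pi/7)) + 1*(2 + 2*exp(-2*I*pi/7) + 2*exp(6*I*pi/7))*conj(exp(6*I*pi/7)) + 1*(2 + 2*exp(-4*I*pi/7) + 2*exp(6*I*pi/7))*conj(exp(-4*I*pi/7))]
      = (1/7)[(6) + (2 + 2*exp(-4*I*pi/7) + 2*exp(4*I*pi/7)) + (2 + 2*exp(-6*I*pi/7) + 2*exp(6*I*pi/7)) + (2 + 2*exp(-2*I*pi/7) + 2*exp(2*I*pi/7)) + (2 + 2*exp(-2*I*pi/7) + 2*exp(2*I*pi/7)) + (2 + 2*exp(-6*I*pi/7) + 2*exp(6*I*pi/7)) + (2 + 2*exp(-4*I*pi/7) + 2*exp(4*I*pi/7))] = 14/7 = 2
  <chi_rho, chi_3> = (1/7)[1*(6)*conj(1) + 1*(2 + 2*exp(-6*I*pi/7) + 2*exp(4*I*pi/7))*conj(exp(6*I*pi/7)) + 1*(2 + 2*exp(-6*I*pi/7) + 2*exp(2*I*pi/7))*conj(exp(-2*I*pi/7)) + 1*(2 + 2*exp(-4*I*pi/7) + 2*exp(-2*I*pi/7))*conj(exp(4*I*pi/7)) + 1*(2 + 2*exp(2*I*pi/7) + 2*exp(4*I*pi/7))*conj(exp(-4*I*pi/7)) + 1*(2 + 2*exp(-2*I*pi/7) + 2*exp(6*I*pi/7))*conj(exp(2*I*pi/7)) + 1*(2 + 2*exp(-4*I*pi/7) + 2*exp(6*I*pi/7))*conj(exp(-6*I*pi/7))]
      = (1/7)[(6) + (2*exp(-2*I*pi/7) + 2*exp(-6*I*pi/7) + 2*exp(2*I*pi/7)) + (2*exp(-4*I*pi/7) + 2*exp(2*I*pi/7) + 2*exp(4*I*pi/7)) + (2*exp(-4*I*pi/7) + 2*exp(-6*I*pi/7) + 2*exp(6*I*pi/7)) + (2*exp(-6*I*pi/7) + 2*exp(6*I*pi/7) + 2*exp(4*I*pi/7)) + (2*exp(-4*I*pi/7) + 2*exp(-2*I*pi/7) + 2*exp(4*I*pi/7)) + (2*exp(-2*I*pi/7) + 2*exp(6*I*pi/7) + 2*exp(2*I*pi/7))] = 0/7 = 0
  <chi_rho, chi_4> = (1/7)[1*(6)*conj(1) + 1*(2 + 2*exp(-6*I*pi/7) + 2*exp(4*I*pi/7))*conj(exp(-6*I*pi/7)) + 1*(2 + 2*exp(-6*I*pi/7) + 2*exp(2*I*pi/7))*conj(exp(2*I*pi/7)) + 1*(2 + 2*exp(-4*I*pi/7) + 2*exp(-2*I*pi/7))*conj(exp(-4*I*pi/7)) + 1*(2 + 2*exp(2*I*pi/7) + 2*exp(4*I*pi/7))*conj(exp(4*I*pi/7)) + 1*(2 + 2*exp(-2*I*pi/7) + 2*exp(6*I*pi/7))*conj(exp(-2*I*pi/7)) + 1*(2 + 2*exp(-4*I*pi/7) + 2*exp(6*I*pi/7))*conj(exp(6*I*pi/7))]
      = (1/7)[(6) + (2 + 2*exp(-4*I*pi/7) + 2*exp(6*I*pi/7)) + (2 + 2*exp(-2*I*pi/7) + 2*exp(6*I*pi/7)) + (2 + 2*exp(2*I*pi/7) + 2*exp(4*I*pi/7)) + (2 + 2*exp(-4*I*pi/7) + 2*exp(-2*I*pi/7)) + (2 + 2*exp(-6*I*pi/7) + 2*exp(2*I*pi/7)) + (2 + 2*exp(-6*I*pi/7) + 2*exp(4*I*pi/7))] = 14/7 = 2
  <chi_rho, chi_5> = (1/7)[1*(6)*conj(1) + 1*(2 + 2*exp(-6*I*pi/7) + 2*exp(4*I*pi/7))*conj(exp(-4*I*pi/7)) + 1*(2 + 2*exp(-6*I*pi/7) + 2*exp(2*I*pi/7))*conj(exp(6*I*pi/7)) + 1*(2 + 2*exp(-4*I*pi/7) + 2*exp(-2*I*pi/7))*conj(exp(2*I*pi/7)) + 1*(2 + 2*exp(2*I*pi/7) + 2*exp(4*I*pi/7))*conj(exp(-2*I*pi/7)) + 1*(2 + 2*exp(-2*I*pi/7) + 2*exp(6*I*pi/7))*conj(exp(-6*I*pi/7)) + 1*(2 + 2*exp(-4*I*pi/7) + 2*exp(6*I*pi/7))*conj(exp(4*I*pi/7))]
      = (1/7)[(6) + (2*exp(-2*I*pi/7) + 2*exp(-6*I*pi/7) + 2*exp(4*I*pi/7)) + (2*exp(-4*I*pi/7) + 2*exp(-6*I*pi/7) + 2*exp(2*I*pi/7)) + (2*exp(-4*I*pi/7) + 2*exp(-2*I*pi/7) + 2*exp(-6*I*pi/7)) + (2*exp(6*I*pi/7) + 2*exp(2*I*pi/7) + 2*exp(4*I*pi/7)) + (2*exp(-2*I*pi/7) + 2*exp(6*I*pi/7) + 2*exp(4*I*pi/7)) + (2*exp(-4*I*pi/7) + 2*exp(6*I*pi/7) + 2*exp(2*I*pi/7))] = 0/7 = 0
  <chi_rho, chi_6> = (1/7)[1*(6)*conj(1) + 1*(2 + 2*exp(-6*I*pi/7) + 2*exp(4*I*pi/7))*conj(exp(-2*I*pi/7)) + 1*(2 + 2*exp(-6*I*pi/7) + 2*exp(2*I*pi/7))*conj(exp(-4*I*pi/7)) + 1*(2 + 2*exp(-4*I*pi/7) + 2*exp(-2*I*pi/7))*conj(exp(-6*I*pi/7)) + 1*(2 + 2*exp(2*I*pi/7) + 2*exp(4*I*pi/7))*conj(exp(6*I*pi/7)) + 1*(2 + 2*exp(-2*I*pi/7) + 2*exp(6*I*pi/7))*conj(exp(4*I*pi/7)) + 1*(2 + 2*exp(-4*I*pi/7) + 2*exp(6*I*pi/7))*conj(exp(2*I*pi/7))]
      = (1/7)[(6) + (2*exp(-4*I*pi/7) + 2*exp(6*I*pi/7) + 2*exp(2*I*pi/7)) + (2*exp(-2*I*pi/7) + 2*exp(6*I*pi/7) + 2*exp(4*I*pi/7)) + (2*exp(6*I*pi/7) + 2*exp(2*I*pi/7) + 2*exp(4*I*pi/7)) + (2*exp(-4*I*pi/7) + 2*exp(-2*I*pi/7) + 2*exp(-6*I*pi/7)) + (2*exp(-4*I*pi/7) + 2*exp(-6*I*pi/7) + 2*exp(2*I*pi/7)) + (2*exp(-2*I*pi/7) + 2*exp(-6*I*pi/7) + 2*exp(4*I*pi/7))] = 0/7 = 0
(Exp terms are combined using exp(i*s)*conj(exp(i*t)) = exp(i*(s-t)), and sums of them are collapsed using the identity that for every m > 1 the m distinct m-th roots of unity sum to 0, e.g. 1 + exp(2*I*pi/3) + exp(-2*I*pi/3) = 0.)
Dimension check: dim(rho) = sum (mult * dim) = 2*1 + 0*1 + 2*1 + 0*1 + 2*1 + 0*1 + 0*1 = 6 = chi_rho(e) = 6.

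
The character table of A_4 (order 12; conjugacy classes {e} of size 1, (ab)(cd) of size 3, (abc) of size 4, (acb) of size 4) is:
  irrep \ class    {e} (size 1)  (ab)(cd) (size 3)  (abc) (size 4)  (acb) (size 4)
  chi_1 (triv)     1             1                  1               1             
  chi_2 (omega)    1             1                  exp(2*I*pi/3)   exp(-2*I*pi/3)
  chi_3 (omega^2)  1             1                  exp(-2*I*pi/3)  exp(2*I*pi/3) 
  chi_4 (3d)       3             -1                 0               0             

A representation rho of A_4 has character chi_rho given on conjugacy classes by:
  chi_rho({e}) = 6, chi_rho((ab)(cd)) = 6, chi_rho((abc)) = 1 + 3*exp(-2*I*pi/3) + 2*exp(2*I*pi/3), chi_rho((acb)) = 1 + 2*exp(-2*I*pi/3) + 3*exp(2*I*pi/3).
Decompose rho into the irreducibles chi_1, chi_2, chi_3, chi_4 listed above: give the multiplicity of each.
Multiplicities: chi_1: 1, chi_2: 2, chi_3: 3, chi_4: 0.

Derivation: Use <chi_rho, chi> = (1/|G|) sum_C |C| * chi_rho(C) * conj(chi(C)) with |G| = 12 for each irreducible chi in the table:
  <chi_rho, chi_1> = (1/12)[1*(6)*conj(1) + 3*(6)*conj(1) + 4*(1 + 3*exp(-2*I*pi/3) + 2*exp(2*I*pi/3))*conj(1) + 4*(1 + 2*exp(-2*I*pi/3) + 3*exp(2*I*pi/3))*conj(1)]
      = (1/12)[(6) + (18) + (4 + 12*exp(-2*I*pi/3) + 8*exp(2*I*pi/3)) + (4 + 8*exp(-2*I*pi/3) + 12*exp(2*I*pi/3))] = 12/12 = 1
  <chi_rho, chi_2> = (1/12)[1*(6)*conj(1) + 3*(6)*conj(1) + 4*(1 + 3*exp(-2*I*pi/3) + 2*exp(2*I*pi/3))*conj(exp(2*I*pi/3)) + 4*(1 + 2*exp(-2*I*pi/3) + 3*exp(2*I*pi/3))*conj(exp(-2*I*pi/3))]
      = (1/12)[(6) + (18) + (8 + 4*exp(-2*I*pi/3) + 12*exp(2*I*pi/3)) + (8 + 12*exp(-2*I*pi/3) + 4*exp(2*I*pi/3))] = 24/12 = 2
  <chi_rho, chi_3> = (1/12)[1*(6)*conj(1) + 3*(6)*conj(1) + 4*(1 + 3*exp(-2*I*pi/3) + 2*exp(2*I*pi/3))*conj(exp(-2*I*pi/3)) + 4*(1 + 2*exp(-2*I*pi/3) + 3*exp(2*I*pi/3))*conj(exp(2*I*pi/3))]
      = (1/12)[(6) + (18) + (12 + 8*exp(-2*I*pi/3) + 4*exp(2*I*pi/3)) + (12 + 4*exp(-2*I*pi/3) + 8*exp(2*I*pi/3))] = 36/12 = 3
  <chi_rho, chi_4> = (1/12)[1*(6)*conj(3) + 3*(6)*conj(-1) + 4*(1 + 3*exp(-2*I*pi/3) + 2*exp(2*I*pi/3))*conj(0) + 4*(1 + 2*exp(-2*I*pi/3) + 3*exp(2*I*pi/3))*conj(0)]
      = (1/12)[(18) + (-18) + (0) + (0)] = 0/12 = 0
(Exp terms are combined using exp(i*s)*conj(exp(i*t)) = exp(i*(s-t)), and sums of them are collapsed using the identity that for every m > 1 the m distinct m-th roots of unity sum to 0, e.g. 1 + exp(2*I*pi/3) + exp(-2*I*pi/3) = 0.)
Dimension check: dim(rho) = sum (mult * dim) = 1*1 + 2*1 + 3*1 + 0*3 = 6 = chi_rho(e) = 6.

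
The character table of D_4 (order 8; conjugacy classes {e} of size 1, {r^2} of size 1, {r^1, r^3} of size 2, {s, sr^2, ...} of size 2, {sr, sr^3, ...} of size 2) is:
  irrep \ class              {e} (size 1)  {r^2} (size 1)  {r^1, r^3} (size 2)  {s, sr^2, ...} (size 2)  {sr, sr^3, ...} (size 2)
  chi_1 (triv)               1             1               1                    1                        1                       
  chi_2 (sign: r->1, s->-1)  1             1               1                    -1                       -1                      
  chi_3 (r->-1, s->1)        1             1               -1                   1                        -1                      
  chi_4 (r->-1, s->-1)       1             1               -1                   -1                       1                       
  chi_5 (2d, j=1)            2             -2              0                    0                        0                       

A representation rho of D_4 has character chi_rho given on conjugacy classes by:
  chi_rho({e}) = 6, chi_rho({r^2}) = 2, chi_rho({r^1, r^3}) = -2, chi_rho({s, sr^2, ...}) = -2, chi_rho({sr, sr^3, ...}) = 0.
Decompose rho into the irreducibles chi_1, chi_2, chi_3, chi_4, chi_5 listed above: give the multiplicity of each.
Multiplicities: chi_1: 0, chi_2: 1, chi_3: 1, chi_4: 2, chi_5: 1.

Argument: Use <chi_rho, chi> = (1/|G|) sum_C |C| * chi_rho(C) * conj(chi(C)) with |G| = 8 for each irreducible chi in the table:
  <chi_rho, chi_1> = (1/8)[1*(6)*conj(1) + 1*(2)*conj(1) + 2*(-2)*conj(1) + 2*(-2)*conj(1) + 2*(0)*conj(1)]
      = (1/8)[(6) + (2) + (-4) + (-4) + (0)] = 0/8 = 0
  <chi_rho, chi_2> = (1/8)[1*(6)*conj(1) + 1*(2)*conj(1) + 2*(-2)*conj(1) + 2*(-2)*conj(-1) + 2*(0)*conj(-1)]
      = (1/8)[(6) + (2) + (-4) + (4) + (0)] = 8/8 = 1
  <chi_rho, chi_3> = (1/8)[1*(6)*conj(1) + 1*(2)*conj(1) + 2*(-2)*conj(-1) + 2*(-2)*conj(1) + 2*(0)*conj(-1)]
      = (1/8)[(6) + (2) + (4) + (-4) + (0)] = 8/8 = 1
  <chi_rho, chi_4> = (1/8)[1*(6)*conj(1) + 1*(2)*conj(1) + 2*(-2)*conj(-1) + 2*(-2)*conj(-1) + 2*(0)*conj(1)]
      = (1/8)[(6) + (2) + (4) + (4) + (0)] = 16/8 = 2
  <chi_rho, chi_5> = (1/8)[1*(6)*conj(2) + 1*(2)*conj(-2) + 2*(-2)*conj(0) + 2*(-2)*conj(0) + 2*(0)*conj(0)]
      = (1/8)[(12) + (-4) + (0) + (0) + (0)] = 8/8 = 1
Dimension check: dim(rho) = sum (mult * dim) = 0*1 + 1*1 + 1*1 + 2*1 + 1*2 = 6 = chi_rho(e) = 6.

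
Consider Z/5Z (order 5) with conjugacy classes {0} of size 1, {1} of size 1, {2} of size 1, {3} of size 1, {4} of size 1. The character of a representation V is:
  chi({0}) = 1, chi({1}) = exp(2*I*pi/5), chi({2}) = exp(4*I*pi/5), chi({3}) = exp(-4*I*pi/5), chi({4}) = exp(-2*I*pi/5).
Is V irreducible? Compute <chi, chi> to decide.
Irreducible: <chi, chi> = 1.

Solution. <chi, chi> = (1/|G|) sum_C |C| * |chi(C)|^2 = (1/5)[1*|1|^2 + 1*|exp(2*I*pi/5)|^2 + 1*|exp(4*I*pi/5)|^2 + 1*|exp(-4*I*pi/5)|^2 + 1*|exp(-2*I*pi/5)|^2]
  = (1/5)[(1) + (1) + (1) + (1) + (1)] = 5/5 = 1.
(Exp terms are combined using exp(i*s)*conj(exp(i*t)) = exp(i*(s-t)), and sums of them are collapsed using the identity that for every m > 1 the m distinct m-th roots of unity sum to 0, e.g. 1 + exp(2*I*pi/3) + exp(-2*I*pi/3) = 0.)
A character is irreducible iff <chi, chi> = 1, so this representation is irreducible.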